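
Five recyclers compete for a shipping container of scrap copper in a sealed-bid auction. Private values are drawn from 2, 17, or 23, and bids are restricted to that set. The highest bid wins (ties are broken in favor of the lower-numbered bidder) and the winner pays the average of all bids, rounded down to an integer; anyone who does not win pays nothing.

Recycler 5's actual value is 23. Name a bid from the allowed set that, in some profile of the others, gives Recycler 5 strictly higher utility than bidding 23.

Suppose Recycler 1 bids 2, Recycler 2 bids 2, Recycler 3 bids 2 and Recycler 4 bids 2.
Bid 23: wins, pays 6, utility 23 - 6 = 17.
Bid 17: wins, pays 5, utility 23 - 5 = 18.
So bidding 17 beats truth here (18 > 17).

17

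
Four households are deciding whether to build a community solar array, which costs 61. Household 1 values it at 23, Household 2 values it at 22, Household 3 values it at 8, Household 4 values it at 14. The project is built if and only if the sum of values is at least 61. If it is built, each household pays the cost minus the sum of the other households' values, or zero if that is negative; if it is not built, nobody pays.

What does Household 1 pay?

17

Total value 67 ≥ cost 61, so the project is built.
The other households' values sum to 44.
Cost minus that sum is 61 - 44 = 17.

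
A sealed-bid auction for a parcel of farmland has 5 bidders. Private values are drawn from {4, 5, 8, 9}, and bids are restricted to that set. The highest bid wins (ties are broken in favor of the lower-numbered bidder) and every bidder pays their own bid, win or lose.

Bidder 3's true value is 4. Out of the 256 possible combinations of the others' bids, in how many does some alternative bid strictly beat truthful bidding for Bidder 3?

4

Others bid (4, 4, 4, 4): truth gives -4; bid 5 gives -1 > -4. Violating.
Others bid (4, 4, 4, 5): truth gives -4; bid 5 gives -1 > -4. Violating.
Others bid (4, 4, 5, 4): truth gives -4; bid 5 gives -1 > -4. Violating.
Others bid (4, 4, 5, 5): truth gives -4; bid 5 gives -1 > -4. Violating.
Others bid (4, 4, 4, 8): truth gives -4; no alternative beats it.
Others bid (4, 4, 4, 9): truth gives -4; no alternative beats it.
(Checking all 256 profiles: 4 have a profitable deviation, 252 do not.)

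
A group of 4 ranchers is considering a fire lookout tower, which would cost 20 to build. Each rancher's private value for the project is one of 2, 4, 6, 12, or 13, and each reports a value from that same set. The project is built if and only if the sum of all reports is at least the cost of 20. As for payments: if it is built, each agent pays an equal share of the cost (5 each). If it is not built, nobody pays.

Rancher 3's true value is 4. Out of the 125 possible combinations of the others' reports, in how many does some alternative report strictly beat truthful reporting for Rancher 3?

Others report (2, 2, 12): truth gives -1; report 2 gives 0 > -1. Violating.
Others report (2, 2, 13): truth gives -1; report 2 gives 0 > -1. Violating.
Others report (2, 12, 2): truth gives -1; report 2 gives 0 > -1. Violating.
Others report (2, 13, 2): truth gives -1; report 2 gives 0 > -1. Violating.
Others report (2, 2, 2): truth gives 0; no alternative beats it.
Others report (2, 2, 4): truth gives 0; no alternative beats it.
(Checking all 125 profiles: 9 have a profitable deviation, 116 do not.)

9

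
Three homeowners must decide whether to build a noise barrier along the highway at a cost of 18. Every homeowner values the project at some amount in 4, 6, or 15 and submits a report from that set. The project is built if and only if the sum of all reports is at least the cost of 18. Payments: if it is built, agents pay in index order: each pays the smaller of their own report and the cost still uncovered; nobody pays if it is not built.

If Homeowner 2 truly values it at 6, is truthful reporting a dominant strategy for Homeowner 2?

No

Consider the case where Homeowner 1 reports 4 and Homeowner 3 reports 15.
Truthful report 6: project built, pays 6, utility 6 - 6 = 0.
Report 4 instead: project built, pays 4, utility 6 - 4 = 2.
Since 2 > 0, reporting 4 is strictly better here, so truthful reporting is not dominant.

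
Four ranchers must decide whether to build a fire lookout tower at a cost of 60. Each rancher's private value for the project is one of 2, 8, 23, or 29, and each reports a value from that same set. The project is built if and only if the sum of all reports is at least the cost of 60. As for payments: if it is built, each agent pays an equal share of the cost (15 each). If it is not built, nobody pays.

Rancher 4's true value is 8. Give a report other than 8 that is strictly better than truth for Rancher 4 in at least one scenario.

2

Suppose Rancher 1 reports 2, Rancher 2 reports 23 and Rancher 3 reports 29.
Report 8: project built, pays 15, utility 8 - 15 = -7.
Report 2: project not built, utility 0.
So reporting 2 beats truth here (0 > -7).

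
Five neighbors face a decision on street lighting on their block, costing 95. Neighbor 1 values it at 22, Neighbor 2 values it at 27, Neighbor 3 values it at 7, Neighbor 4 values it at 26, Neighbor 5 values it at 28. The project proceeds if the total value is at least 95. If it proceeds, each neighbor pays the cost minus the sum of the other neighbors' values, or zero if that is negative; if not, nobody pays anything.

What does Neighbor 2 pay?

Total value 110 ≥ cost 95, so the project is built.
The other neighbors' values sum to 83.
Cost minus that sum is 95 - 83 = 12.

12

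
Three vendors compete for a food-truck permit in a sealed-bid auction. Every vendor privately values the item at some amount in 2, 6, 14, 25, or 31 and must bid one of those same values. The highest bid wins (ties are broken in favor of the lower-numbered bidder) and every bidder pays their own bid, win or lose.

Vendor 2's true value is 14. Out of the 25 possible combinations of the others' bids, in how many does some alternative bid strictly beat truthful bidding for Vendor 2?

21

Others bid (2, 2): truth gives 0; bid 6 gives 8 > 0. Violating.
Others bid (2, 6): truth gives 0; bid 6 gives 8 > 0. Violating.
Others bid (2, 25): truth gives -14; bid 2 gives -2 > -14. Violating.
Others bid (2, 31): truth gives -14; bid 2 gives -2 > -14. Violating.
Others bid (2, 14): truth gives 0; no alternative beats it.
Others bid (6, 2): truth gives 0; no alternative beats it.
(Checking all 25 profiles: 21 have a profitable deviation, 4 do not.)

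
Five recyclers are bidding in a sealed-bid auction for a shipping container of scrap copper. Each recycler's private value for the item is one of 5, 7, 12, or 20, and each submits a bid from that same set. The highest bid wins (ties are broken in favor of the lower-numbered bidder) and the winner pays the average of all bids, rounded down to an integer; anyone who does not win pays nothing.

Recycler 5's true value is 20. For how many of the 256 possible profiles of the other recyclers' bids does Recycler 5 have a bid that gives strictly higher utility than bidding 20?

16

Others bid (5, 5, 5, 5): truth gives 12; bid 7 gives 15 > 12. Violating.
Others bid (5, 5, 5, 7): truth gives 12; bid 12 gives 14 > 12. Violating.
Others bid (5, 5, 7, 5): truth gives 12; bid 12 gives 14 > 12. Violating.
Others bid (5, 5, 7, 7): truth gives 12; bid 12 gives 13 > 12. Violating.
Others bid (5, 5, 5, 12): truth gives 11; no alternative beats it.
Others bid (5, 5, 5, 20): truth gives 0; no alternative beats it.
(Checking all 256 profiles: 16 have a profitable deviation, 240 do not.)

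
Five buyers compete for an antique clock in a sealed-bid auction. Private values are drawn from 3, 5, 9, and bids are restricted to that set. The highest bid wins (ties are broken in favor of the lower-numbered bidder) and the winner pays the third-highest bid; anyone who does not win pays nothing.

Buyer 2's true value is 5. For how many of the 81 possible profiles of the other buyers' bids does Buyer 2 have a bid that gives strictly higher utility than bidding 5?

Others bid (3, 3, 3, 9): truth gives 0; bid 9 gives 2 > 0. Violating.
Others bid (3, 3, 9, 3): truth gives 0; bid 9 gives 2 > 0. Violating.
Others bid (3, 9, 3, 3): truth gives 0; bid 9 gives 2 > 0. Violating.
Others bid (5, 3, 3, 3): truth gives 0; bid 9 gives 2 > 0. Violating.
Others bid (3, 3, 3, 3): truth gives 2; no alternative beats it.
Others bid (3, 3, 3, 5): truth gives 2; no alternative beats it.
(Checking all 81 profiles: 4 have a profitable deviation, 77 do not.)

4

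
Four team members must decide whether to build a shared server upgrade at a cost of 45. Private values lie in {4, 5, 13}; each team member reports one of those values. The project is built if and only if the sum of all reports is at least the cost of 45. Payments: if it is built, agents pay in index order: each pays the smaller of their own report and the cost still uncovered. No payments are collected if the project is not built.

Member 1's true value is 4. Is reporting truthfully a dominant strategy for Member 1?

Yes

Check each profile of the others' reports and compare truth against every alternative report.
Others report (4, 4, 4): truth gives 0, best alternative gives 0.
Others report (4, 4, 5): truth gives 0, best alternative gives 0.
Others report (4, 4, 13): truth gives 0, best alternative gives 0.
Others report (4, 5, 4): truth gives 0, best alternative gives 0.
Others report (4, 5, 5): truth gives 0, best alternative gives 0.
Others report (4, 5, 13): truth gives 0, best alternative gives 0.
(Remaining 21 profiles checked similarly; truth is weakly best in each.)
In every case the truthful report is at least as good as any alternative, so it is a dominant strategy.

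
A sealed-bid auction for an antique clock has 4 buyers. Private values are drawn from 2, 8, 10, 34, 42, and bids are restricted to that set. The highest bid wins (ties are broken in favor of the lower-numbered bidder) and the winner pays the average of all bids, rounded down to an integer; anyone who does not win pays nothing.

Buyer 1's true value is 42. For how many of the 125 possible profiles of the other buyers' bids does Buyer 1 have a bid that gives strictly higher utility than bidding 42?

64

Others bid (2, 2, 2): truth gives 30; bid 2 gives 40 > 30. Violating.
Others bid (2, 2, 8): truth gives 29; bid 8 gives 37 > 29. Violating.
Others bid (2, 2, 10): truth gives 28; bid 10 gives 36 > 28. Violating.
Others bid (2, 2, 34): truth gives 22; bid 34 gives 24 > 22. Violating.
Others bid (2, 2, 42): truth gives 20; no alternative beats it.
Others bid (2, 8, 42): truth gives 19; no alternative beats it.
(Checking all 125 profiles: 64 have a profitable deviation, 61 do not.)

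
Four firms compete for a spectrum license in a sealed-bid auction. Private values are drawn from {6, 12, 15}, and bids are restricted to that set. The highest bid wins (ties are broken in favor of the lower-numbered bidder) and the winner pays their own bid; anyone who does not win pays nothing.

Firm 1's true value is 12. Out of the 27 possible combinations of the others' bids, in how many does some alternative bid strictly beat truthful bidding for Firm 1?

Others bid (6, 6, 6): truth gives 0; bid 6 gives 6 > 0. Violating.
Others bid (6, 6, 12): truth gives 0; no alternative beats it.
Others bid (6, 6, 15): truth gives 0; no alternative beats it.
(Checking all 27 profiles: 1 has a profitable deviation, 26 do not.)

1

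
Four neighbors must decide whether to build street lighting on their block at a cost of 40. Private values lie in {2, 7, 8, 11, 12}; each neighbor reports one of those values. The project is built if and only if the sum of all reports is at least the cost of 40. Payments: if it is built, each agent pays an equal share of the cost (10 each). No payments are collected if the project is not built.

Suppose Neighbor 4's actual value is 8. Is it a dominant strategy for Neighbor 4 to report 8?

No

Consider the case where Neighbor 1 reports 8, Neighbor 2 reports 12 and Neighbor 3 reports 12.
Truthful report 8: project built, pays 10, utility 8 - 10 = -2.
Report 2 instead: project not built, utility 0.
Since 0 > -2, reporting 2 is strictly better here, so truthful reporting is not dominant.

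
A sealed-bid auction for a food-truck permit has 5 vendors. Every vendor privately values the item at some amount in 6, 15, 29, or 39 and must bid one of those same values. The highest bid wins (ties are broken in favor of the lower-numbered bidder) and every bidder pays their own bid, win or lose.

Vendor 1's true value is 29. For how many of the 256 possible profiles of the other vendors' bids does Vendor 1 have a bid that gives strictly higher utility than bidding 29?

Others bid (6, 6, 6, 6): truth gives 0; bid 6 gives 23 > 0. Violating.
Others bid (6, 6, 6, 15): truth gives 0; bid 15 gives 14 > 0. Violating.
Others bid (6, 6, 6, 39): truth gives -29; bid 6 gives -6 > -29. Violating.
Others bid (6, 6, 15, 6): truth gives 0; bid 15 gives 14 > 0. Violating.
Others bid (6, 6, 6, 29): truth gives 0; no alternative beats it.
Others bid (6, 6, 15, 29): truth gives 0; no alternative beats it.
(Checking all 256 profiles: 191 have a profitable deviation, 65 do not.)

191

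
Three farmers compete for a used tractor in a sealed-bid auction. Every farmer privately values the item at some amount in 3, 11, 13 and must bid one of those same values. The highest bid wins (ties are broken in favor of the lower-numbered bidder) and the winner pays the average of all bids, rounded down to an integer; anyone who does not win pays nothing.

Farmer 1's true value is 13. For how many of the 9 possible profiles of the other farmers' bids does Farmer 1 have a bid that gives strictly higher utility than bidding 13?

3

Others bid (3, 3): truth gives 7; bid 3 gives 10 > 7. Violating.
Others bid (3, 11): truth gives 4; bid 11 gives 5 > 4. Violating.
Others bid (11, 3): truth gives 4; bid 11 gives 5 > 4. Violating.
Others bid (3, 13): truth gives 4; no alternative beats it.
Others bid (11, 11): truth gives 2; no alternative beats it.
(Checking all 9 profiles: 3 have a profitable deviation, 6 do not.)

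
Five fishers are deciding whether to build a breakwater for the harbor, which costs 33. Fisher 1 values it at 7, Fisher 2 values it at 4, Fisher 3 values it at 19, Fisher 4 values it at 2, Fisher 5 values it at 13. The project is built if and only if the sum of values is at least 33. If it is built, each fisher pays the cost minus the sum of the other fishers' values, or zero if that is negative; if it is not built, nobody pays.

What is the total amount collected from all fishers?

Total value 45 ≥ cost 33, so it is built.
Fisher 1: others sum to 38; max(0, 33 - 38) = 0.
Fisher 2: others sum to 41; max(0, 33 - 41) = 0.
Fisher 3: others sum to 26; max(0, 33 - 26) = 7.
Fisher 4: others sum to 43; max(0, 33 - 43) = 0.
Fisher 5: others sum to 32; max(0, 33 - 32) = 1.
Total collected = 0 + 0 + 7 + 0 + 1 = 8.

8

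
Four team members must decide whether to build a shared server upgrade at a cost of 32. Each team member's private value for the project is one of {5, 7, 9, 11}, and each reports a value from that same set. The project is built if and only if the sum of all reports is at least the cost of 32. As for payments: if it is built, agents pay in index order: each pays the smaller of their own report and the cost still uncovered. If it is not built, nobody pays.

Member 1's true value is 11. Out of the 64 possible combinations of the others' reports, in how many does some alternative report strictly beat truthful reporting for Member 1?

44

Others report (5, 7, 11): truth gives 0; report 9 gives 2 > 0. Violating.
Others report (5, 9, 9): truth gives 0; report 9 gives 2 > 0. Violating.
Others report (5, 9, 11): truth gives 0; report 7 gives 4 > 0. Violating.
Others report (5, 11, 7): truth gives 0; report 9 gives 2 > 0. Violating.
Others report (5, 5, 5): truth gives 0; no alternative beats it.
Others report (5, 5, 7): truth gives 0; no alternative beats it.
(Checking all 64 profiles: 44 have a profitable deviation, 20 do not.)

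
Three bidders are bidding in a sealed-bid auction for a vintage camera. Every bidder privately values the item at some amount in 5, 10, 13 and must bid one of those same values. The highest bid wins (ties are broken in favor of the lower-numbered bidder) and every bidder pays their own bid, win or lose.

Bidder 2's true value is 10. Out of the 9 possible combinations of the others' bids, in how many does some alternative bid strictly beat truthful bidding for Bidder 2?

Others bid (5, 13): truth gives -10; bid 13 gives -3 > -10. Violating.
Others bid (10, 5): truth gives -10; bid 13 gives -3 > -10. Violating.
Others bid (10, 10): truth gives -10; bid 13 gives -3 > -10. Violating.
Others bid (10, 13): truth gives -10; bid 13 gives -3 > -10. Violating.
Others bid (5, 5): truth gives 0; no alternative beats it.
Others bid (5, 10): truth gives 0; no alternative beats it.
(Checking all 9 profiles: 7 have a profitable deviation, 2 do not.)

7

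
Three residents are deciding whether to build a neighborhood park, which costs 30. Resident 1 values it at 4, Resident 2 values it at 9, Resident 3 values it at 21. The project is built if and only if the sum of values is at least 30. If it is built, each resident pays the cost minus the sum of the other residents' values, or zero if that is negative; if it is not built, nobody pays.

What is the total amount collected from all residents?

Total value 34 ≥ cost 30, so it is built.
Resident 1: others sum to 30; max(0, 30 - 30) = 0.
Resident 2: others sum to 25; max(0, 30 - 25) = 5.
Resident 3: others sum to 13; max(0, 30 - 13) = 17.
Total collected = 0 + 5 + 17 = 22.

22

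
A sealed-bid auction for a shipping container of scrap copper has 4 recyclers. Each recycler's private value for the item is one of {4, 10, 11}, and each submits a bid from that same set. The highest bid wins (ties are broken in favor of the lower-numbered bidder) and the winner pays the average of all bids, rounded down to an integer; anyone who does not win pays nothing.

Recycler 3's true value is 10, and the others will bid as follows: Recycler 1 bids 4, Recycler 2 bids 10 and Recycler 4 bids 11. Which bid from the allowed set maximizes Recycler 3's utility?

Bid 4: loses, pays 0, utility 0.
Bid 10: loses, pays 0, utility 0.
Bid 11: wins, pays 9, utility 10 - 9 = 1.
The best choice is 11 with utility 1.

11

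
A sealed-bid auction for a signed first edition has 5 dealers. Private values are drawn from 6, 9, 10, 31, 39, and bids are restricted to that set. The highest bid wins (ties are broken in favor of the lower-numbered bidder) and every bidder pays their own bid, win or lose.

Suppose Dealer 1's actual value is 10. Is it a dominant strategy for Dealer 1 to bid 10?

No

Consider the case where Dealer 2 bids 6, Dealer 3 bids 6, Dealer 4 bids 6 and Dealer 5 bids 6.
Truthful bid 10: wins, pays 10, utility 10 - 10 = 0.
Bid 6 instead: wins, pays 6, utility 10 - 6 = 4.
Since 4 > 0, bidding 6 is strictly better here, so truthful bidding is not dominant.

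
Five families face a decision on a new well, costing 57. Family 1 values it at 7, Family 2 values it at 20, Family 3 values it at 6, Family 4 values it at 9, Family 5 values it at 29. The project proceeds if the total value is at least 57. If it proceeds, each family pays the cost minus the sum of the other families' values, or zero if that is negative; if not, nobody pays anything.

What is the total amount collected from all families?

Total value 71 ≥ cost 57, so it is built.
Family 1: others sum to 64; max(0, 57 - 64) = 0.
Family 2: others sum to 51; max(0, 57 - 51) = 6.
Family 3: others sum to 65; max(0, 57 - 65) = 0.
Family 4: others sum to 62; max(0, 57 - 62) = 0.
Family 5: others sum to 42; max(0, 57 - 42) = 15.
Total collected = 0 + 6 + 0 + 0 + 15 = 21.

21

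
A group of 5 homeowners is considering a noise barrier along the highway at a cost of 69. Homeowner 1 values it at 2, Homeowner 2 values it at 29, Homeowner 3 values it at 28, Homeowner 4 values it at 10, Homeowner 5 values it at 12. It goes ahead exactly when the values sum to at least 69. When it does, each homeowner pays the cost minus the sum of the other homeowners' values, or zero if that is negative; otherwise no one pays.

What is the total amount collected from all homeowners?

Total value 81 ≥ cost 69, so it is built.
Homeowner 1: others sum to 79; max(0, 69 - 79) = 0.
Homeowner 2: others sum to 52; max(0, 69 - 52) = 17.
Homeowner 3: others sum to 53; max(0, 69 - 53) = 16.
Homeowner 4: others sum to 71; max(0, 69 - 71) = 0.
Homeowner 5: others sum to 69; max(0, 69 - 69) = 0.
Total collected = 0 + 17 + 16 + 0 + 0 = 33.

33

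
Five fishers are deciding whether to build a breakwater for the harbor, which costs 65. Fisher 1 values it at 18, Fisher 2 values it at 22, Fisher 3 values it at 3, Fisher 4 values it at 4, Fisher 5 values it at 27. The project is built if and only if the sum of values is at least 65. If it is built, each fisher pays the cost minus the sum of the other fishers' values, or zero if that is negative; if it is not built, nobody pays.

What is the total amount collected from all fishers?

Total value 74 ≥ cost 65, so it is built.
Fisher 1: others sum to 56; max(0, 65 - 56) = 9.
Fisher 2: others sum to 52; max(0, 65 - 52) = 13.
Fisher 3: others sum to 71; max(0, 65 - 71) = 0.
Fisher 4: others sum to 70; max(0, 65 - 70) = 0.
Fisher 5: others sum to 47; max(0, 65 - 47) = 18.
Total collected = 9 + 13 + 0 + 0 + 18 = 40.

40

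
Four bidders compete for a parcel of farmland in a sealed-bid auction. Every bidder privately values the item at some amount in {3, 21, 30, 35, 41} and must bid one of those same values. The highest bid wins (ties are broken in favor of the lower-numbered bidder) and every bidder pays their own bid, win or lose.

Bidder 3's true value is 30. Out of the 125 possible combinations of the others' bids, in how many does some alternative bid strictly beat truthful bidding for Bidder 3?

Others bid (3, 3, 3): truth gives 0; bid 21 gives 9 > 0. Violating.
Others bid (3, 3, 21): truth gives 0; bid 21 gives 9 > 0. Violating.
Others bid (3, 3, 35): truth gives -30; bid 3 gives -3 > -30. Violating.
Others bid (3, 3, 41): truth gives -30; bid 3 gives -3 > -30. Violating.
Others bid (3, 3, 30): truth gives 0; no alternative beats it.
Others bid (3, 21, 3): truth gives 0; no alternative beats it.
(Checking all 125 profiles: 115 have a profitable deviation, 10 do not.)

115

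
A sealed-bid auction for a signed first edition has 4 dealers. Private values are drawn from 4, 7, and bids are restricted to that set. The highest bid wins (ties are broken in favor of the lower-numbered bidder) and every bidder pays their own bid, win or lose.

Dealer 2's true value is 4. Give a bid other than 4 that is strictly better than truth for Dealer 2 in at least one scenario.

7

Suppose Dealer 1 bids 4, Dealer 3 bids 4 and Dealer 4 bids 4.
Bid 4: loses but pays 4, utility -4.
Bid 7: wins, pays 7, utility 4 - 7 = -3.
So bidding 7 beats truth here (-3 > -4).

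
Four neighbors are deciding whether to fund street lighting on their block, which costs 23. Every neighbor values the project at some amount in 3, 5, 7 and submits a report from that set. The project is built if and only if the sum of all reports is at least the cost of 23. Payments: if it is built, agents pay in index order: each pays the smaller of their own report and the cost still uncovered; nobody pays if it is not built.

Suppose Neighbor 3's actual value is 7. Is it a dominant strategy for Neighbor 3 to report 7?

Consider the case where Neighbor 1 reports 5, Neighbor 2 reports 7 and Neighbor 4 reports 7.
Truthful report 7: project built, pays 7, utility 7 - 7 = 0.
Report 5 instead: project built, pays 5, utility 7 - 5 = 2.
Since 2 > 0, reporting 5 is strictly better here, so truthful reporting is not dominant.

No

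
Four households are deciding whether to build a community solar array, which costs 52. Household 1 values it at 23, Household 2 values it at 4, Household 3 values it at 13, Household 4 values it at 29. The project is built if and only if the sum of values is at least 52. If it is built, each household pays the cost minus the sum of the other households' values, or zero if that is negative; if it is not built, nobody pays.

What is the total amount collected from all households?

18

Total value 69 ≥ cost 52, so it is built.
Household 1: others sum to 46; max(0, 52 - 46) = 6.
Household 2: others sum to 65; max(0, 52 - 65) = 0.
Household 3: others sum to 56; max(0, 52 - 56) = 0.
Household 4: others sum to 40; max(0, 52 - 40) = 12.
Total collected = 6 + 0 + 0 + 12 = 18.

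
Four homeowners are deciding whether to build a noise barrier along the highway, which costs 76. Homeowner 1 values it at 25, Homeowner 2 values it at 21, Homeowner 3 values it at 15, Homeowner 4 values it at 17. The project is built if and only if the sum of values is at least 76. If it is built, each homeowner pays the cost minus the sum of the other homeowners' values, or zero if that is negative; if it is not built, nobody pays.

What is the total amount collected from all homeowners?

70

Total value 78 ≥ cost 76, so it is built.
Homeowner 1: others sum to 53; max(0, 76 - 53) = 23.
Homeowner 2: others sum to 57; max(0, 76 - 57) = 19.
Homeowner 3: others sum to 63; max(0, 76 - 63) = 13.
Homeowner 4: others sum to 61; max(0, 76 - 61) = 15.
Total collected = 23 + 19 + 13 + 15 = 70.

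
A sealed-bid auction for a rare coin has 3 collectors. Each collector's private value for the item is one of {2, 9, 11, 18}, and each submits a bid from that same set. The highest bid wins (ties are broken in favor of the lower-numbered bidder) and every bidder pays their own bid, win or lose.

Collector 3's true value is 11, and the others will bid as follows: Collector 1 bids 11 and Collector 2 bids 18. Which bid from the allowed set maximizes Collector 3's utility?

2

Bid 2: loses but pays 2, utility -2.
Bid 9: loses but pays 9, utility -9.
Bid 11: loses but pays 11, utility -11.
Bid 18: loses but pays 18, utility -18.
The best choice is 2 with utility -2.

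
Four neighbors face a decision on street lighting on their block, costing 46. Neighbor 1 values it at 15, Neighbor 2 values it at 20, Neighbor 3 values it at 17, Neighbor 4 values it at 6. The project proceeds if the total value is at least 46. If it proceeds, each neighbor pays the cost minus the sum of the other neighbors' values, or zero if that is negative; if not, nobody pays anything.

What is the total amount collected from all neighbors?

Total value 58 ≥ cost 46, so it is built.
Neighbor 1: others sum to 43; max(0, 46 - 43) = 3.
Neighbor 2: others sum to 38; max(0, 46 - 38) = 8.
Neighbor 3: others sum to 41; max(0, 46 - 41) = 5.
Neighbor 4: others sum to 52; max(0, 46 - 52) = 0.
Total collected = 3 + 8 + 5 + 0 = 16.

16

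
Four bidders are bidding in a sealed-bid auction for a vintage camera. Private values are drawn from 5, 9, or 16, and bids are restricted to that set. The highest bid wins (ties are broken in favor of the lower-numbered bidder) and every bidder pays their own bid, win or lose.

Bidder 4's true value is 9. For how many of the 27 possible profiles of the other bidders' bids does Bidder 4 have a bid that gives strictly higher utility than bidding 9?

26

Others bid (5, 5, 9): truth gives -9; bid 5 gives -5 > -9. Violating.
Others bid (5, 5, 16): truth gives -9; bid 5 gives -5 > -9. Violating.
Others bid (5, 9, 5): truth gives -9; bid 5 gives -5 > -9. Violating.
Others bid (5, 9, 9): truth gives -9; bid 5 gives -5 > -9. Violating.
Others bid (5, 5, 5): truth gives 0; no alternative beats it.
(Checking all 27 profiles: 26 have a profitable deviation, 1 does not.)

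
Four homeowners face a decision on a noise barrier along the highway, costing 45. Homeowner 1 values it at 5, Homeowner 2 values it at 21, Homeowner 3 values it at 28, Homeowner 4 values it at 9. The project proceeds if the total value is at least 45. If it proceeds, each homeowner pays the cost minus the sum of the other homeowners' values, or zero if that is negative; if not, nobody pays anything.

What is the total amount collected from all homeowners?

Total value 63 ≥ cost 45, so it is built.
Homeowner 1: others sum to 58; max(0, 45 - 58) = 0.
Homeowner 2: others sum to 42; max(0, 45 - 42) = 3.
Homeowner 3: others sum to 35; max(0, 45 - 35) = 10.
Homeowner 4: others sum to 54; max(0, 45 - 54) = 0.
Total collected = 0 + 3 + 10 + 0 = 13.

13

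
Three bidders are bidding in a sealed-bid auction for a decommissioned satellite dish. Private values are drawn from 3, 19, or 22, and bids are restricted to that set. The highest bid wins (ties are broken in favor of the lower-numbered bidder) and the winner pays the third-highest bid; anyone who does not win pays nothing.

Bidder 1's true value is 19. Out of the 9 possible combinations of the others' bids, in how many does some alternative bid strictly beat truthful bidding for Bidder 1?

2

Others bid (3, 22): truth gives 0; bid 22 gives 16 > 0. Violating.
Others bid (22, 3): truth gives 0; bid 22 gives 16 > 0. Violating.
Others bid (3, 3): truth gives 16; no alternative beats it.
Others bid (3, 19): truth gives 16; no alternative beats it.
(Checking all 9 profiles: 2 have a profitable deviation, 7 do not.)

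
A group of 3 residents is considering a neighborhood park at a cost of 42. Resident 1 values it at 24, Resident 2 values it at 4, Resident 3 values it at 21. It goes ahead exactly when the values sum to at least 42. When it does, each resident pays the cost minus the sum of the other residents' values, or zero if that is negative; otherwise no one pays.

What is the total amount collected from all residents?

Total value 49 ≥ cost 42, so it is built.
Resident 1: others sum to 25; max(0, 42 - 25) = 17.
Resident 2: others sum to 45; max(0, 42 - 45) = 0.
Resident 3: others sum to 28; max(0, 42 - 28) = 14.
Total collected = 17 + 0 + 14 = 31.

31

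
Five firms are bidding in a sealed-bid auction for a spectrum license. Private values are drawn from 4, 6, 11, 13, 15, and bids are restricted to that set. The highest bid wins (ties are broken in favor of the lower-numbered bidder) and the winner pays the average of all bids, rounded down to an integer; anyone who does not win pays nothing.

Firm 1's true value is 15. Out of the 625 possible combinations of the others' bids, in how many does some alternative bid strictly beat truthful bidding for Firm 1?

134

Others bid (4, 4, 4, 4): truth gives 9; bid 4 gives 11 > 9. Violating.
Others bid (4, 4, 4, 6): truth gives 9; bid 6 gives 11 > 9. Violating.
Others bid (4, 4, 4, 11): truth gives 8; bid 11 gives 9 > 8. Violating.
Others bid (4, 4, 4, 13): truth gives 7; bid 13 gives 8 > 7. Violating.
Others bid (4, 4, 4, 15): truth gives 7; no alternative beats it.
Others bid (4, 4, 6, 13): truth gives 7; no alternative beats it.
(Checking all 625 profiles: 134 have a profitable deviation, 491 do not.)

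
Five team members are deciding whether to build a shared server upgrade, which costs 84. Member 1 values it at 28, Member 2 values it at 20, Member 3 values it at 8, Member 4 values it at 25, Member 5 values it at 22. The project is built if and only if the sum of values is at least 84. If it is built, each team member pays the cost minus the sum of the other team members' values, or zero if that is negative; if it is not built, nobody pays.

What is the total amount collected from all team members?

Total value 103 ≥ cost 84, so it is built.
Member 1: others sum to 75; max(0, 84 - 75) = 9.
Member 2: others sum to 83; max(0, 84 - 83) = 1.
Member 3: others sum to 95; max(0, 84 - 95) = 0.
Member 4: others sum to 78; max(0, 84 - 78) = 6.
Member 5: others sum to 81; max(0, 84 - 81) = 3.
Total collected = 9 + 1 + 0 + 6 + 3 = 19.

19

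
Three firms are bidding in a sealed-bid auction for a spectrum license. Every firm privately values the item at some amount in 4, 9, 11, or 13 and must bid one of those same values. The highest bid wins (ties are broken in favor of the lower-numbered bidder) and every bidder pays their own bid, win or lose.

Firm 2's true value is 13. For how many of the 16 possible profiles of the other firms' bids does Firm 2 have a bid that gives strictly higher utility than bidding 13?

10

Others bid (4, 4): truth gives 0; bid 9 gives 4 > 0. Violating.
Others bid (4, 9): truth gives 0; bid 9 gives 4 > 0. Violating.
Others bid (4, 11): truth gives 0; bid 11 gives 2 > 0. Violating.
Others bid (9, 4): truth gives 0; bid 11 gives 2 > 0. Violating.
Others bid (4, 13): truth gives 0; no alternative beats it.
Others bid (9, 13): truth gives 0; no alternative beats it.
(Checking all 16 profiles: 10 have a profitable deviation, 6 do not.)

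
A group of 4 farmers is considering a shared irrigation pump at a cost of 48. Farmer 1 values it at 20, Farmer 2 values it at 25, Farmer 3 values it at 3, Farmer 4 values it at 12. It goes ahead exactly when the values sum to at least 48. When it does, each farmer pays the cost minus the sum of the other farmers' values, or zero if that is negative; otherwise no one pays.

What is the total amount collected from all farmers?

21

Total value 60 ≥ cost 48, so it is built.
Farmer 1: others sum to 40; max(0, 48 - 40) = 8.
Farmer 2: others sum to 35; max(0, 48 - 35) = 13.
Farmer 3: others sum to 57; max(0, 48 - 57) = 0.
Farmer 4: others sum to 48; max(0, 48 - 48) = 0.
Total collected = 8 + 13 + 0 + 0 = 21.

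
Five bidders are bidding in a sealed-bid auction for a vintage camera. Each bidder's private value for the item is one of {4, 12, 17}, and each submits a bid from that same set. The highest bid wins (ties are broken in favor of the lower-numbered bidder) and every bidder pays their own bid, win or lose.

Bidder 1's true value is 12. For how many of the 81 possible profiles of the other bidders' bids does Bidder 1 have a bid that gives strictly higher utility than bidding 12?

Others bid (4, 4, 4, 4): truth gives 0; bid 4 gives 8 > 0. Violating.
Others bid (4, 4, 4, 17): truth gives -12; bid 4 gives -4 > -12. Violating.
Others bid (4, 4, 12, 17): truth gives -12; bid 4 gives -4 > -12. Violating.
Others bid (4, 4, 17, 4): truth gives -12; bid 4 gives -4 > -12. Violating.
Others bid (4, 4, 4, 12): truth gives 0; no alternative beats it.
Others bid (4, 4, 12, 4): truth gives 0; no alternative beats it.
(Checking all 81 profiles: 66 have a profitable deviation, 15 do not.)

66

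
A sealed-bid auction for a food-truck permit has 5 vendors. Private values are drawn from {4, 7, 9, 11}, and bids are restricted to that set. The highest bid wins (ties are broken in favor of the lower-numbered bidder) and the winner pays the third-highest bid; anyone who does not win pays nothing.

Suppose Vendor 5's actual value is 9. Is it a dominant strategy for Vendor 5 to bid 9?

No

Consider the case where Vendor 1 bids 4, Vendor 2 bids 4, Vendor 3 bids 4 and Vendor 4 bids 9.
Truthful bid 9: loses, pays 0, utility 0.
Bid 11 instead: wins, pays 4, utility 9 - 4 = 5.
Since 5 > 0, bidding 11 is strictly better here, so truthful bidding is not dominant.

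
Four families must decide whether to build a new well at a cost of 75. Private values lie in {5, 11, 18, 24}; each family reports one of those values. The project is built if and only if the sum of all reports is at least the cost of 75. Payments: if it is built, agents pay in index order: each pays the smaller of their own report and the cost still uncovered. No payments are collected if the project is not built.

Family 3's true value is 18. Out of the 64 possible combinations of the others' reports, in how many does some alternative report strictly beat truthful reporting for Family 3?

4

Others report (18, 24, 24): truth gives 0; report 11 gives 7 > 0. Violating.
Others report (24, 18, 24): truth gives 0; report 11 gives 7 > 0. Violating.
Others report (24, 24, 18): truth gives 0; report 11 gives 7 > 0. Violating.
Others report (24, 24, 24): truth gives 0; report 5 gives 13 > 0. Violating.
Others report (5, 5, 5): truth gives 0; no alternative beats it.
Others report (5, 5, 11): truth gives 0; no alternative beats it.
(Checking all 64 profiles: 4 have a profitable deviation, 60 do not.)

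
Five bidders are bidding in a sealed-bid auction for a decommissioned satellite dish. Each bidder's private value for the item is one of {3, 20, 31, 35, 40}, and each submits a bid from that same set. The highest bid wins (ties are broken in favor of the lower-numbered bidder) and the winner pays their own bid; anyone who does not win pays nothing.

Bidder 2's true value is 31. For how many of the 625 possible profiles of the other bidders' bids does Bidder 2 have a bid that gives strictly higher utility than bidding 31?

Others bid (3, 3, 3, 3): truth gives 0; bid 20 gives 11 > 0. Violating.
Others bid (3, 3, 3, 20): truth gives 0; bid 20 gives 11 > 0. Violating.
Others bid (3, 3, 20, 3): truth gives 0; bid 20 gives 11 > 0. Violating.
Others bid (3, 3, 20, 20): truth gives 0; bid 20 gives 11 > 0. Violating.
Others bid (3, 3, 3, 31): truth gives 0; no alternative beats it.
Others bid (3, 3, 3, 35): truth gives 0; no alternative beats it.
(Checking all 625 profiles: 8 have a profitable deviation, 617 do not.)

8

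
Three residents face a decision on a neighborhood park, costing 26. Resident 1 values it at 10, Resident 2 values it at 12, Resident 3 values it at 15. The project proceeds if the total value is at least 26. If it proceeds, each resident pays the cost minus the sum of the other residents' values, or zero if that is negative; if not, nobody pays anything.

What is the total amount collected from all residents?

5

Total value 37 ≥ cost 26, so it is built.
Resident 1: others sum to 27; max(0, 26 - 27) = 0.
Resident 2: others sum to 25; max(0, 26 - 25) = 1.
Resident 3: others sum to 22; max(0, 26 - 22) = 4.
Total collected = 0 + 1 + 4 = 5.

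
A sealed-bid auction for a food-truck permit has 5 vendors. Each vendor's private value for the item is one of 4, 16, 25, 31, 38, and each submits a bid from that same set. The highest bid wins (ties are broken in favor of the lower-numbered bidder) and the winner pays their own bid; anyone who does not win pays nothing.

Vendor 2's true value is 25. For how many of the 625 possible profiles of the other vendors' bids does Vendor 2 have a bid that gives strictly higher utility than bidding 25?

8

Others bid (4, 4, 4, 4): truth gives 0; bid 16 gives 9 > 0. Violating.
Others bid (4, 4, 4, 16): truth gives 0; bid 16 gives 9 > 0. Violating.
Others bid (4, 4, 16, 4): truth gives 0; bid 16 gives 9 > 0. Violating.
Others bid (4, 4, 16, 16): truth gives 0; bid 16 gives 9 > 0. Violating.
Others bid (4, 4, 4, 25): truth gives 0; no alternative beats it.
Others bid (4, 4, 4, 31): truth gives 0; no alternative beats it.
(Checking all 625 profiles: 8 have a profitable deviation, 617 do not.)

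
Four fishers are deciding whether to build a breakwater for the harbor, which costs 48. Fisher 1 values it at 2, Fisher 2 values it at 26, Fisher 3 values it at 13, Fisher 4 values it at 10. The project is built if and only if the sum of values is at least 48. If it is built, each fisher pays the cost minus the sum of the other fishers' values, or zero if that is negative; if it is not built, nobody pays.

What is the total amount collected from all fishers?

Total value 51 ≥ cost 48, so it is built.
Fisher 1: others sum to 49; max(0, 48 - 49) = 0.
Fisher 2: others sum to 25; max(0, 48 - 25) = 23.
Fisher 3: others sum to 38; max(0, 48 - 38) = 10.
Fisher 4: others sum to 41; max(0, 48 - 41) = 7.
Total collected = 0 + 23 + 10 + 7 = 40.

40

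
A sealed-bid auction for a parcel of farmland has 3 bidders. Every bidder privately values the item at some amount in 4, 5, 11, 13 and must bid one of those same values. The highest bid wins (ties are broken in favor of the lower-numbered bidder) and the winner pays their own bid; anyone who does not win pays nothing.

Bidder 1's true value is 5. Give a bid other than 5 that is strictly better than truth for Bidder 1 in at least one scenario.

Suppose Bidder 2 bids 4 and Bidder 3 bids 4.
Bid 5: wins, pays 5, utility 5 - 5 = 0.
Bid 4: wins, pays 4, utility 5 - 4 = 1.
So bidding 4 beats truth here (1 > 0).

4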